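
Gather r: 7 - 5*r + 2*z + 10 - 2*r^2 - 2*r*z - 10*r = -2*r^2 + r*(-2*z - 15) + 2*z + 17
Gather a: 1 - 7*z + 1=2 - 7*z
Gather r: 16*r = 16*r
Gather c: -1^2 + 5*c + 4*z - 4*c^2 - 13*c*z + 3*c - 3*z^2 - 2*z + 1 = -4*c^2 + c*(8 - 13*z) - 3*z^2 + 2*z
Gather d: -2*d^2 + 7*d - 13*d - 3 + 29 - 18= -2*d^2 - 6*d + 8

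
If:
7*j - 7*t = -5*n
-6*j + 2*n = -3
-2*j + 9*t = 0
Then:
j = 135/368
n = -147/368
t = 15/184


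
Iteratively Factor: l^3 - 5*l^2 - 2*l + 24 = (l - 4)*(l^2 - l - 6) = (l - 4)*(l + 2)*(l - 3)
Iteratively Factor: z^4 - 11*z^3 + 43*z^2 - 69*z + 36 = (z - 1)*(z^3 - 10*z^2 + 33*z - 36) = (z - 4)*(z - 1)*(z^2 - 6*z + 9) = (z - 4)*(z - 3)*(z - 1)*(z - 3)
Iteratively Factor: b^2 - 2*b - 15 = (b + 3)*(b - 5)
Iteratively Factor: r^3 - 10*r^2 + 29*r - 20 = (r - 1)*(r^2 - 9*r + 20) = (r - 4)*(r - 1)*(r - 5)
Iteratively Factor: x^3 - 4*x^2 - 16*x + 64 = (x + 4)*(x^2 - 8*x + 16) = (x - 4)*(x + 4)*(x - 4)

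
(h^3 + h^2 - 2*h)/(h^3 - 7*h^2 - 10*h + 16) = h/(h - 8)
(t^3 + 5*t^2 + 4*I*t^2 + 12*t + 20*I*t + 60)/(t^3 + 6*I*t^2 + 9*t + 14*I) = (t^2 + t*(5 + 6*I) + 30*I)/(t^2 + 8*I*t - 7)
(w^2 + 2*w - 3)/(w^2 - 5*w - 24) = (w - 1)/(w - 8)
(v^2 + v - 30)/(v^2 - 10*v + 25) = (v + 6)/(v - 5)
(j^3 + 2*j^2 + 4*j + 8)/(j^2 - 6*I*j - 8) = (j^2 + 2*j*(1 + I) + 4*I)/(j - 4*I)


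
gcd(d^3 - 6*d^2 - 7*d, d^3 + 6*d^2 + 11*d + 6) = d + 1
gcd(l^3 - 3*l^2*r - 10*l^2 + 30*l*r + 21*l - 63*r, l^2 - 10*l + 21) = l^2 - 10*l + 21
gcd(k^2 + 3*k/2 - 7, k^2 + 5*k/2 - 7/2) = k + 7/2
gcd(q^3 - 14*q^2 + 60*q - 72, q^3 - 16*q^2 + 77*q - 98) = q - 2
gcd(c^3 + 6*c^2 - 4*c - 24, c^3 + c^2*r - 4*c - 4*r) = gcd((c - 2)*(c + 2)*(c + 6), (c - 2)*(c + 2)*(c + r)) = c^2 - 4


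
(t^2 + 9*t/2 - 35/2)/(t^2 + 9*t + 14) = (t - 5/2)/(t + 2)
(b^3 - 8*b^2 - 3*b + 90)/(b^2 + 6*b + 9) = (b^2 - 11*b + 30)/(b + 3)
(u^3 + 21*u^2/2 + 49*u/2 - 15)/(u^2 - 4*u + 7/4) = 2*(u^2 + 11*u + 30)/(2*u - 7)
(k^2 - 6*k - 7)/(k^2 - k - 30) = (-k^2 + 6*k + 7)/(-k^2 + k + 30)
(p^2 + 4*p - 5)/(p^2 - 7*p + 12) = (p^2 + 4*p - 5)/(p^2 - 7*p + 12)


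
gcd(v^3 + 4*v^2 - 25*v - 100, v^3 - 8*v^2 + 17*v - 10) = v - 5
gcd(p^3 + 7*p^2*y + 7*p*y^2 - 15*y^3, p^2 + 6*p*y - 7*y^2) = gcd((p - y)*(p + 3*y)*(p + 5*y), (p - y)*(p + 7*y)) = -p + y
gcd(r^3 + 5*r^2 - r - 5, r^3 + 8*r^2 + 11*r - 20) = r^2 + 4*r - 5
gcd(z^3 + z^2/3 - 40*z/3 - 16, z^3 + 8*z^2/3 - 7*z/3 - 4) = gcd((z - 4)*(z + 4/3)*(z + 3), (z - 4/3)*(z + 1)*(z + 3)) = z + 3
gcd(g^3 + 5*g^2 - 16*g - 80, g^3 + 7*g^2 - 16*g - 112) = g^2 - 16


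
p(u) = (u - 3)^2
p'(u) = 2*u - 6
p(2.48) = 0.27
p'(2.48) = -1.04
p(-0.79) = 14.36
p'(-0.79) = -7.58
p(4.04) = 1.08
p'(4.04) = 2.08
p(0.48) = 6.35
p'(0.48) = -5.04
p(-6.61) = 92.35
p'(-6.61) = -19.22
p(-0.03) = 9.18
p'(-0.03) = -6.06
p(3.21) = 0.04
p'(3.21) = 0.42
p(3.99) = 0.98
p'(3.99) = 1.98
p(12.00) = 81.00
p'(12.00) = 18.00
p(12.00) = 81.00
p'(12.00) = 18.00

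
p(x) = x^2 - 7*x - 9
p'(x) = 2*x - 7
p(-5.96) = 68.24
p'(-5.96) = -18.92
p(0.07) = -9.49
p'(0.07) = -6.86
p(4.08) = -20.91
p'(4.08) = 1.16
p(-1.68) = 5.58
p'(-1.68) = -10.36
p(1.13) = -15.63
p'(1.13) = -4.74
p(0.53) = -12.43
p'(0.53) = -5.94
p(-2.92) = 19.97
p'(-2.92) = -12.84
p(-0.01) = -8.93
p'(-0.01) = -7.02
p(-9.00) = 135.00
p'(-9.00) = -25.00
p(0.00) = -9.00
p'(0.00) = -7.00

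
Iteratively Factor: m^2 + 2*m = (m + 2)*(m)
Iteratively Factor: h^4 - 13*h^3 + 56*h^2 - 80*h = (h - 5)*(h^3 - 8*h^2 + 16*h) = h*(h - 5)*(h^2 - 8*h + 16) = h*(h - 5)*(h - 4)*(h - 4)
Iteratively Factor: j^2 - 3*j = (j)*(j - 3)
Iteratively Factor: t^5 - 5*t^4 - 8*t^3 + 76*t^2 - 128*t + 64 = (t - 2)*(t^4 - 3*t^3 - 14*t^2 + 48*t - 32) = (t - 2)*(t + 4)*(t^3 - 7*t^2 + 14*t - 8) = (t - 4)*(t - 2)*(t + 4)*(t^2 - 3*t + 2) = (t - 4)*(t - 2)^2*(t + 4)*(t - 1)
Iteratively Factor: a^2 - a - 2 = (a + 1)*(a - 2)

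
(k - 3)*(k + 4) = k^2 + k - 12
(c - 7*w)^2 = c^2 - 14*c*w + 49*w^2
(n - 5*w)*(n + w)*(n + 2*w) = n^3 - 2*n^2*w - 13*n*w^2 - 10*w^3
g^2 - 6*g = g*(g - 6)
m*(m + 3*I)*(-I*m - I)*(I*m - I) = m^4 + 3*I*m^3 - m^2 - 3*I*m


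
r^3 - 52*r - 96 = (r - 8)*(r + 2)*(r + 6)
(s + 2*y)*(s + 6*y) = s^2 + 8*s*y + 12*y^2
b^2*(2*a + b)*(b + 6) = 2*a*b^3 + 12*a*b^2 + b^4 + 6*b^3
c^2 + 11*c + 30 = (c + 5)*(c + 6)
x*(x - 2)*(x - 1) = x^3 - 3*x^2 + 2*x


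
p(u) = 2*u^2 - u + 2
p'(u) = 4*u - 1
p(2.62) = 13.11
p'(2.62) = 9.48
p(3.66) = 25.13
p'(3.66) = 13.64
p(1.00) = 3.00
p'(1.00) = 3.00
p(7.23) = 99.32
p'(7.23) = 27.92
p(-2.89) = 21.59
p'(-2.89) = -12.56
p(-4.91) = 55.13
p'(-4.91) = -20.64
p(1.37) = 4.38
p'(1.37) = 4.48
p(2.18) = 9.32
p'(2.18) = 7.72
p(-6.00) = 80.00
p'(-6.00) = -25.00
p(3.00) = 17.00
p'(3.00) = 11.00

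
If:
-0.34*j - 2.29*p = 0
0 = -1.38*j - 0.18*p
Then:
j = 0.00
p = 0.00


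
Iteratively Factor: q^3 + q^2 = (q + 1)*(q^2) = q*(q + 1)*(q)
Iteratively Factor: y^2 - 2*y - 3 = (y + 1)*(y - 3)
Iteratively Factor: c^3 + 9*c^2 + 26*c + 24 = (c + 3)*(c^2 + 6*c + 8) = (c + 3)*(c + 4)*(c + 2)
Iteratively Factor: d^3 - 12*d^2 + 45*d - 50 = (d - 5)*(d^2 - 7*d + 10) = (d - 5)^2*(d - 2)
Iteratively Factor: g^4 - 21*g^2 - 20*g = (g)*(g^3 - 21*g - 20) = g*(g + 4)*(g^2 - 4*g - 5) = g*(g + 1)*(g + 4)*(g - 5)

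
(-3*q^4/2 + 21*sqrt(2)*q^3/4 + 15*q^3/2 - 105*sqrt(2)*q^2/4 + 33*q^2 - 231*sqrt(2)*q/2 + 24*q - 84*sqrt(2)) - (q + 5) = -3*q^4/2 + 21*sqrt(2)*q^3/4 + 15*q^3/2 - 105*sqrt(2)*q^2/4 + 33*q^2 - 231*sqrt(2)*q/2 + 23*q - 84*sqrt(2) - 5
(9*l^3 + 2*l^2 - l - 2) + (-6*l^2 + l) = 9*l^3 - 4*l^2 - 2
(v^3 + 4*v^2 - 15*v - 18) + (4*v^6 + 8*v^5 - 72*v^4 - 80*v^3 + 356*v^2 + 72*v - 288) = 4*v^6 + 8*v^5 - 72*v^4 - 79*v^3 + 360*v^2 + 57*v - 306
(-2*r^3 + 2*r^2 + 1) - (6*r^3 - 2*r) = -8*r^3 + 2*r^2 + 2*r + 1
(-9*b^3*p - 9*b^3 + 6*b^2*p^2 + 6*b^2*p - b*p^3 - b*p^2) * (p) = -9*b^3*p^2 - 9*b^3*p + 6*b^2*p^3 + 6*b^2*p^2 - b*p^4 - b*p^3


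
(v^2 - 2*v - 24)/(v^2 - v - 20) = (v - 6)/(v - 5)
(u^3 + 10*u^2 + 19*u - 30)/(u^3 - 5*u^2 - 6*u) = (-u^3 - 10*u^2 - 19*u + 30)/(u*(-u^2 + 5*u + 6))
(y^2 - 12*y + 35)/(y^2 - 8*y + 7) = (y - 5)/(y - 1)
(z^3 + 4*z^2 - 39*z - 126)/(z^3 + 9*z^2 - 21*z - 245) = (z^2 - 3*z - 18)/(z^2 + 2*z - 35)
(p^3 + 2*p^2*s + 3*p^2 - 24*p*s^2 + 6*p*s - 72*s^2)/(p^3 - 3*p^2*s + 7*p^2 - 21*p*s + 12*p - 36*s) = (p^2 + 2*p*s - 24*s^2)/(p^2 - 3*p*s + 4*p - 12*s)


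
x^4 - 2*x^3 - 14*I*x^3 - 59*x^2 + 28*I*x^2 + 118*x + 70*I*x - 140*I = (x - 2)*(x - 7*I)*(x - 5*I)*(x - 2*I)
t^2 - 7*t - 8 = (t - 8)*(t + 1)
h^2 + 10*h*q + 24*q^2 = (h + 4*q)*(h + 6*q)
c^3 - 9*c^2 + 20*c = c*(c - 5)*(c - 4)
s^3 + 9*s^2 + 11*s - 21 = (s - 1)*(s + 3)*(s + 7)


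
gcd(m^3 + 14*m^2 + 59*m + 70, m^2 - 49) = m + 7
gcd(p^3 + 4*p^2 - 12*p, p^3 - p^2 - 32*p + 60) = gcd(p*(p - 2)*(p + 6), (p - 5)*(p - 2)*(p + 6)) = p^2 + 4*p - 12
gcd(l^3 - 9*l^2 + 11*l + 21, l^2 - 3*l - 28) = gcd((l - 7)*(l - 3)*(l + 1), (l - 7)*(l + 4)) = l - 7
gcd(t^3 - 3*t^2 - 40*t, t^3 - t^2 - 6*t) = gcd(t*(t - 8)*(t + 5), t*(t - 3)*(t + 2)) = t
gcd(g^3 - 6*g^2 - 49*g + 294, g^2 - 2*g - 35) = g - 7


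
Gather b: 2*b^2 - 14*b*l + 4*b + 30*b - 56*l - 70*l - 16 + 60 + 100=2*b^2 + b*(34 - 14*l) - 126*l + 144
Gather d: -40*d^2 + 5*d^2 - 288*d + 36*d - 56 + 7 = -35*d^2 - 252*d - 49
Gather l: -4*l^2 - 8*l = -4*l^2 - 8*l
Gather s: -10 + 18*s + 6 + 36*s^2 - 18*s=36*s^2 - 4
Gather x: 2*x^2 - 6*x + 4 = 2*x^2 - 6*x + 4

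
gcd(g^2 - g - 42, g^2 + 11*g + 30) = g + 6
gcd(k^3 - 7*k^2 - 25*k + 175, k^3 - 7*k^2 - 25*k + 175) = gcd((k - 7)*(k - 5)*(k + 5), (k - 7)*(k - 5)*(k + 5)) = k^3 - 7*k^2 - 25*k + 175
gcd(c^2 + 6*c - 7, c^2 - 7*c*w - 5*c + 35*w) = 1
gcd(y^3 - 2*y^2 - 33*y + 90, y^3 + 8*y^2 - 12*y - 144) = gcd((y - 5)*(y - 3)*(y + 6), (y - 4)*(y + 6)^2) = y + 6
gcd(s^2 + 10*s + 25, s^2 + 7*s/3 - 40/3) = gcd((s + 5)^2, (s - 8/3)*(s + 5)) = s + 5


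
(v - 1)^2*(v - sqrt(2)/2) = v^3 - 2*v^2 - sqrt(2)*v^2/2 + v + sqrt(2)*v - sqrt(2)/2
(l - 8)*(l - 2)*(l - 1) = l^3 - 11*l^2 + 26*l - 16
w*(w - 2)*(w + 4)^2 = w^4 + 6*w^3 - 32*w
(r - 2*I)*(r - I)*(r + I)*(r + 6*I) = r^4 + 4*I*r^3 + 13*r^2 + 4*I*r + 12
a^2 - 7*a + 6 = (a - 6)*(a - 1)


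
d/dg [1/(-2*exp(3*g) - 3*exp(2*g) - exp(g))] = (6*exp(2*g) + 6*exp(g) + 1)*exp(-g)/(2*exp(2*g) + 3*exp(g) + 1)^2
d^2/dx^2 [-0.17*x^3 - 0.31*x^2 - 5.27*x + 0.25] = -1.02*x - 0.62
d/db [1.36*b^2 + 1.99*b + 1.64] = 2.72*b + 1.99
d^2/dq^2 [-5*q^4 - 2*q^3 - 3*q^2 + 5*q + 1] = -60*q^2 - 12*q - 6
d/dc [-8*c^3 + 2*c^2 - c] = -24*c^2 + 4*c - 1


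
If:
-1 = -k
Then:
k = 1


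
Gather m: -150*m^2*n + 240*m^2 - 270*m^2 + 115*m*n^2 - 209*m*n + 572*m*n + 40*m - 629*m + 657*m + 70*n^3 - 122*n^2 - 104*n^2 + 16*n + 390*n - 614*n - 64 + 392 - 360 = m^2*(-150*n - 30) + m*(115*n^2 + 363*n + 68) + 70*n^3 - 226*n^2 - 208*n - 32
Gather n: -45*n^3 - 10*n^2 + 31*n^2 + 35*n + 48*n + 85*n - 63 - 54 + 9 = -45*n^3 + 21*n^2 + 168*n - 108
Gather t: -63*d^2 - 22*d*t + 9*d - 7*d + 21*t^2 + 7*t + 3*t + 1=-63*d^2 + 2*d + 21*t^2 + t*(10 - 22*d) + 1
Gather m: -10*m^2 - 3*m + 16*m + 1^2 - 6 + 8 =-10*m^2 + 13*m + 3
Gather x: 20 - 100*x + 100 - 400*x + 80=200 - 500*x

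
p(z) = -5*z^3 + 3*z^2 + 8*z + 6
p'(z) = -15*z^2 + 6*z + 8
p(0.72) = 11.45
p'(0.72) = 4.54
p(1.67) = 4.44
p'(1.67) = -23.81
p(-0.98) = 5.75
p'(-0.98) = -12.29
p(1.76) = 2.11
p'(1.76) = -27.90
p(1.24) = 11.00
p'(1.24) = -7.62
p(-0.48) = 3.40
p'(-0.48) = 1.66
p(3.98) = -229.86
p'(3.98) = -205.73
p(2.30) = -20.56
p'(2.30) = -57.55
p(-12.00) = 8982.00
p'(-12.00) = -2224.00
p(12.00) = -8106.00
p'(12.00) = -2080.00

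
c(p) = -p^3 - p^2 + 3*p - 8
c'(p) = -3*p^2 - 2*p + 3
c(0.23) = -7.38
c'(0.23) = 2.38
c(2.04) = -14.53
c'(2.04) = -13.56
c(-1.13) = -11.22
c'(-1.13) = 1.43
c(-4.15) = 33.80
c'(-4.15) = -40.37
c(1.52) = -9.26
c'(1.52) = -6.97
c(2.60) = -24.54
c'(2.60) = -22.48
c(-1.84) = -10.68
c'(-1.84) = -3.48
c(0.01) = -7.97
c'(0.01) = 2.98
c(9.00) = -791.00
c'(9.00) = -258.00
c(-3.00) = 1.00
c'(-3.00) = -18.00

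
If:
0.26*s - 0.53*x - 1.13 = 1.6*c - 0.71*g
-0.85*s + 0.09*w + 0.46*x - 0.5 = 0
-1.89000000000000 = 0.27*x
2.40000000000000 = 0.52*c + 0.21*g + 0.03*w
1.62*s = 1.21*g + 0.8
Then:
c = 1.80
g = 0.20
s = 0.64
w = 47.38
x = -7.00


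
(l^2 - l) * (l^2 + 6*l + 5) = l^4 + 5*l^3 - l^2 - 5*l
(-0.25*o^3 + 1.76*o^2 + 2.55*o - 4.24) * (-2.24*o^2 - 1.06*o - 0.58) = 0.56*o^5 - 3.6774*o^4 - 7.4326*o^3 + 5.7738*o^2 + 3.0154*o + 2.4592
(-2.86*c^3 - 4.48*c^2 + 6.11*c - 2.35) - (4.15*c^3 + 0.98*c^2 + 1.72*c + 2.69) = -7.01*c^3 - 5.46*c^2 + 4.39*c - 5.04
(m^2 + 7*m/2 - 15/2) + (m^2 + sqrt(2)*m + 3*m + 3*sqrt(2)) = 2*m^2 + sqrt(2)*m + 13*m/2 - 15/2 + 3*sqrt(2)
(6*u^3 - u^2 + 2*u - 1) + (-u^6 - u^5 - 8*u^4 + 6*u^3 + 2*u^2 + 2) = -u^6 - u^5 - 8*u^4 + 12*u^3 + u^2 + 2*u + 1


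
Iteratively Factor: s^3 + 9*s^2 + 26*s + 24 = (s + 4)*(s^2 + 5*s + 6) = (s + 3)*(s + 4)*(s + 2)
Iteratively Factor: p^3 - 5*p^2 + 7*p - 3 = (p - 3)*(p^2 - 2*p + 1) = (p - 3)*(p - 1)*(p - 1)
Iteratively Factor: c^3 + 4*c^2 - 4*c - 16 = (c + 2)*(c^2 + 2*c - 8) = (c + 2)*(c + 4)*(c - 2)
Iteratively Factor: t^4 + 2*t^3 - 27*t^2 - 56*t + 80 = (t - 1)*(t^3 + 3*t^2 - 24*t - 80) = (t - 1)*(t + 4)*(t^2 - t - 20) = (t - 1)*(t + 4)^2*(t - 5)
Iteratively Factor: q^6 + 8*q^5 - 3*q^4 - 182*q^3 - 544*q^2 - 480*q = (q + 4)*(q^5 + 4*q^4 - 19*q^3 - 106*q^2 - 120*q) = (q + 2)*(q + 4)*(q^4 + 2*q^3 - 23*q^2 - 60*q) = (q + 2)*(q + 3)*(q + 4)*(q^3 - q^2 - 20*q) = (q + 2)*(q + 3)*(q + 4)^2*(q^2 - 5*q) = (q - 5)*(q + 2)*(q + 3)*(q + 4)^2*(q)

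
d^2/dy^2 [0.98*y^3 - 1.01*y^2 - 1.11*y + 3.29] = 5.88*y - 2.02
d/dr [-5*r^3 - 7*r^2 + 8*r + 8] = -15*r^2 - 14*r + 8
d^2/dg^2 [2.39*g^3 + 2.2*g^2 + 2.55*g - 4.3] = 14.34*g + 4.4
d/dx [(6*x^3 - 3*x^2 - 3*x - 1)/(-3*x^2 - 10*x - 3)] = (-18*x^4 - 120*x^3 - 33*x^2 + 12*x - 1)/(9*x^4 + 60*x^3 + 118*x^2 + 60*x + 9)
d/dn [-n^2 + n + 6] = 1 - 2*n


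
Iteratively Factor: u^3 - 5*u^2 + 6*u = (u)*(u^2 - 5*u + 6) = u*(u - 2)*(u - 3)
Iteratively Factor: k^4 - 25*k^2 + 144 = (k + 3)*(k^3 - 3*k^2 - 16*k + 48) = (k - 3)*(k + 3)*(k^2 - 16) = (k - 4)*(k - 3)*(k + 3)*(k + 4)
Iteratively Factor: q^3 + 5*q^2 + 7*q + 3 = (q + 1)*(q^2 + 4*q + 3) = (q + 1)^2*(q + 3)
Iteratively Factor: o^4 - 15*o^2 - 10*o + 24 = (o + 2)*(o^3 - 2*o^2 - 11*o + 12) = (o - 1)*(o + 2)*(o^2 - o - 12) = (o - 1)*(o + 2)*(o + 3)*(o - 4)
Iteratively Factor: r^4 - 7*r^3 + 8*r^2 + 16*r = (r + 1)*(r^3 - 8*r^2 + 16*r) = r*(r + 1)*(r^2 - 8*r + 16) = r*(r - 4)*(r + 1)*(r - 4)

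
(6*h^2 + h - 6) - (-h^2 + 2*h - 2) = 7*h^2 - h - 4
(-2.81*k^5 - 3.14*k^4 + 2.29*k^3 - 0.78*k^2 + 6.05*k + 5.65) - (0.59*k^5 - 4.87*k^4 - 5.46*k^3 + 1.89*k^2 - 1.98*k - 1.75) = -3.4*k^5 + 1.73*k^4 + 7.75*k^3 - 2.67*k^2 + 8.03*k + 7.4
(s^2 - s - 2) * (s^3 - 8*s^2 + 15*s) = s^5 - 9*s^4 + 21*s^3 + s^2 - 30*s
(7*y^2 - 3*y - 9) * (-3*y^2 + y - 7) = -21*y^4 + 16*y^3 - 25*y^2 + 12*y + 63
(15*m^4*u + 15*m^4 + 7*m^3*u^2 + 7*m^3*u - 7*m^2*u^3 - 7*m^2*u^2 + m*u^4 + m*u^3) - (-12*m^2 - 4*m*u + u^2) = 15*m^4*u + 15*m^4 + 7*m^3*u^2 + 7*m^3*u - 7*m^2*u^3 - 7*m^2*u^2 + 12*m^2 + m*u^4 + m*u^3 + 4*m*u - u^2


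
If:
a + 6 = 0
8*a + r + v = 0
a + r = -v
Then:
No Solution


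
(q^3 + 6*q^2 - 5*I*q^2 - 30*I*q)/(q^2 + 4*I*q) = (q^2 + q*(6 - 5*I) - 30*I)/(q + 4*I)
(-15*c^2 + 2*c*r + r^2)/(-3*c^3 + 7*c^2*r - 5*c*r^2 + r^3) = (5*c + r)/(c^2 - 2*c*r + r^2)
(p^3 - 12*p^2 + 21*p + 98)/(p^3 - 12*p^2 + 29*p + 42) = (p^2 - 5*p - 14)/(p^2 - 5*p - 6)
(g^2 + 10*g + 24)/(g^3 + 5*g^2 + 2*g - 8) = (g + 6)/(g^2 + g - 2)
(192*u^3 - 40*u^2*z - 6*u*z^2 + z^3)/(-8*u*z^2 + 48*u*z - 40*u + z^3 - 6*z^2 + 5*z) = (-24*u^2 + 2*u*z + z^2)/(z^2 - 6*z + 5)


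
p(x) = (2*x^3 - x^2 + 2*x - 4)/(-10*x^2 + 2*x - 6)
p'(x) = (20*x - 2)*(2*x^3 - x^2 + 2*x - 4)/(-10*x^2 + 2*x - 6)^2 + (6*x^2 - 2*x + 2)/(-10*x^2 + 2*x - 6) = (-10*x^4 + 4*x^3 - 9*x^2 - 34*x - 2)/(2*(25*x^4 - 10*x^3 + 31*x^2 - 6*x + 9))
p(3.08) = -0.54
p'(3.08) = -0.22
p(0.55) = 0.36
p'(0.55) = -0.75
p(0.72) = 0.24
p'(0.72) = -0.68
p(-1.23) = 0.50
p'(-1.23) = -0.01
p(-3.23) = 0.76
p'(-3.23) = -0.18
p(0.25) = 0.58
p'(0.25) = -0.59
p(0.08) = 0.65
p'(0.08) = -0.27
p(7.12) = -1.37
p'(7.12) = -0.20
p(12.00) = -2.34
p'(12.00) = -0.20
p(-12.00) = 2.47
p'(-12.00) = -0.20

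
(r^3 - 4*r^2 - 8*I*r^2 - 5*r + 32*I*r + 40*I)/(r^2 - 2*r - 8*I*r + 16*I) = (r^2 - 4*r - 5)/(r - 2)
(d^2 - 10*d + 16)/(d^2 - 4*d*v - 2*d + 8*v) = (8 - d)/(-d + 4*v)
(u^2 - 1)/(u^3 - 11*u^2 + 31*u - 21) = (u + 1)/(u^2 - 10*u + 21)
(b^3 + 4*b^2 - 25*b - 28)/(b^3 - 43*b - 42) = (b^2 + 3*b - 28)/(b^2 - b - 42)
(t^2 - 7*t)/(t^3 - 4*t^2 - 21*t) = 1/(t + 3)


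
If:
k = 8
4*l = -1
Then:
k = 8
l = -1/4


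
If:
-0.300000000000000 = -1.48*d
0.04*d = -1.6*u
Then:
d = 0.20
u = -0.01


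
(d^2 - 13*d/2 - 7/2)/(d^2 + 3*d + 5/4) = 2*(d - 7)/(2*d + 5)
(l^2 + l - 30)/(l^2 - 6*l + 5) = (l + 6)/(l - 1)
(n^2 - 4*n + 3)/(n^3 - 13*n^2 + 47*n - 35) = (n - 3)/(n^2 - 12*n + 35)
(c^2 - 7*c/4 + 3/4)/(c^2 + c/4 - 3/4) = (c - 1)/(c + 1)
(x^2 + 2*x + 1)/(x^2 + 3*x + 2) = (x + 1)/(x + 2)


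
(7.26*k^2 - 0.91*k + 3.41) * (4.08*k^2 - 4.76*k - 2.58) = 29.6208*k^4 - 38.2704*k^3 - 0.486399999999998*k^2 - 13.8838*k - 8.7978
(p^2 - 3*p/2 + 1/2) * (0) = 0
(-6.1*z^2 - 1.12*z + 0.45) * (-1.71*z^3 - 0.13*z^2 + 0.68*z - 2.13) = 10.431*z^5 + 2.7082*z^4 - 4.7719*z^3 + 12.1729*z^2 + 2.6916*z - 0.9585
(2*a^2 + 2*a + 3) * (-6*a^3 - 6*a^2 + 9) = -12*a^5 - 24*a^4 - 30*a^3 + 18*a + 27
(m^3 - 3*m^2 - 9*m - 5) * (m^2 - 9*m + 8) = m^5 - 12*m^4 + 26*m^3 + 52*m^2 - 27*m - 40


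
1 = 1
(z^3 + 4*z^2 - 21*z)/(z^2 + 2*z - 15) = z*(z + 7)/(z + 5)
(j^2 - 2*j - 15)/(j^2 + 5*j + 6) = (j - 5)/(j + 2)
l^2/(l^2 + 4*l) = l/(l + 4)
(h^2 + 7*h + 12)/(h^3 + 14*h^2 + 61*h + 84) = 1/(h + 7)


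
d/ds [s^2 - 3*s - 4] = 2*s - 3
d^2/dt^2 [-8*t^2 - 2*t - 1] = -16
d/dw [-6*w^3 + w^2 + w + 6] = -18*w^2 + 2*w + 1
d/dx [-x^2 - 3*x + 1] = -2*x - 3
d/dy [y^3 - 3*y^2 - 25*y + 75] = 3*y^2 - 6*y - 25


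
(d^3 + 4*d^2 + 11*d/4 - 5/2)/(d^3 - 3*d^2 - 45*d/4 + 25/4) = (d + 2)/(d - 5)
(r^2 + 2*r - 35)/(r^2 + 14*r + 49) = (r - 5)/(r + 7)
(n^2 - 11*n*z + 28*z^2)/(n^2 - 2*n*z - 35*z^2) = (n - 4*z)/(n + 5*z)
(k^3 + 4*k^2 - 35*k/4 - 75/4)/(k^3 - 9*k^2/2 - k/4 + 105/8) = 2*(k + 5)/(2*k - 7)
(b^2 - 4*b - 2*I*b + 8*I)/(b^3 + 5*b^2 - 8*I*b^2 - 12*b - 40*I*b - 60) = (b - 4)/(b^2 + b*(5 - 6*I) - 30*I)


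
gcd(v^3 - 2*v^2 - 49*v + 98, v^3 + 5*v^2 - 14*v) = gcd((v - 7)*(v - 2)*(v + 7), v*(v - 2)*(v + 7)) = v^2 + 5*v - 14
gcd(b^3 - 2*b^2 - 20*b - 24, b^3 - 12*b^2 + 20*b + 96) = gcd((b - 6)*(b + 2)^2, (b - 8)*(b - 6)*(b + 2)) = b^2 - 4*b - 12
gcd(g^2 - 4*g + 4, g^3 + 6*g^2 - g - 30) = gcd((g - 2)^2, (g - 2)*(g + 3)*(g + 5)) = g - 2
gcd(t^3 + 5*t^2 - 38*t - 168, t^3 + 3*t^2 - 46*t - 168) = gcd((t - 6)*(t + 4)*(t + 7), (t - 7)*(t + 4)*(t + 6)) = t + 4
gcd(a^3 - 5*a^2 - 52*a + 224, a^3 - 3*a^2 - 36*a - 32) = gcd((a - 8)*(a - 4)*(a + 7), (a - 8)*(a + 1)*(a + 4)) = a - 8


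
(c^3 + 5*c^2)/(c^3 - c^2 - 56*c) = c*(c + 5)/(c^2 - c - 56)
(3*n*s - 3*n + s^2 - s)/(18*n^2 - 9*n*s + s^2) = (3*n*s - 3*n + s^2 - s)/(18*n^2 - 9*n*s + s^2)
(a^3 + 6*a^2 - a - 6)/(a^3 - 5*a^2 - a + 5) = (a + 6)/(a - 5)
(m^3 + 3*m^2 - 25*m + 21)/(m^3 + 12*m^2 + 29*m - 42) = (m - 3)/(m + 6)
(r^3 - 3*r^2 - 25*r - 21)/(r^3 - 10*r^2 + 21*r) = (r^2 + 4*r + 3)/(r*(r - 3))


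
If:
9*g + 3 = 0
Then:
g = -1/3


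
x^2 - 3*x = x*(x - 3)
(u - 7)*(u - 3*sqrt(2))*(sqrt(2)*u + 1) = sqrt(2)*u^3 - 7*sqrt(2)*u^2 - 5*u^2 - 3*sqrt(2)*u + 35*u + 21*sqrt(2)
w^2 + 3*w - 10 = (w - 2)*(w + 5)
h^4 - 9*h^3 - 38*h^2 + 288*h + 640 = (h - 8)^2*(h + 2)*(h + 5)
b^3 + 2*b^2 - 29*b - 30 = (b - 5)*(b + 1)*(b + 6)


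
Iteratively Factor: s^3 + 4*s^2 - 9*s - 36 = (s + 3)*(s^2 + s - 12) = (s + 3)*(s + 4)*(s - 3)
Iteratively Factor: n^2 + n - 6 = (n - 2)*(n + 3)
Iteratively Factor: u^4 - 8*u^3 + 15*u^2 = (u - 3)*(u^3 - 5*u^2) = u*(u - 3)*(u^2 - 5*u) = u^2*(u - 3)*(u - 5)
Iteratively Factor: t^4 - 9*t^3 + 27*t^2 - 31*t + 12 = (t - 4)*(t^3 - 5*t^2 + 7*t - 3) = (t - 4)*(t - 3)*(t^2 - 2*t + 1) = (t - 4)*(t - 3)*(t - 1)*(t - 1)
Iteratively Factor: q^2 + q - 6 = (q + 3)*(q - 2)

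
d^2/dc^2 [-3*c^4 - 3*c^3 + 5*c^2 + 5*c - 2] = -36*c^2 - 18*c + 10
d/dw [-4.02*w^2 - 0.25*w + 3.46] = -8.04*w - 0.25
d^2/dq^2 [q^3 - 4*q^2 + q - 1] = 6*q - 8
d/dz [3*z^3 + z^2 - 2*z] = 9*z^2 + 2*z - 2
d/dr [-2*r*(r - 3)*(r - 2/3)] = -6*r^2 + 44*r/3 - 4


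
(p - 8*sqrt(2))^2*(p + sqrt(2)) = p^3 - 15*sqrt(2)*p^2 + 96*p + 128*sqrt(2)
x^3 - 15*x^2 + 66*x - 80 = (x - 8)*(x - 5)*(x - 2)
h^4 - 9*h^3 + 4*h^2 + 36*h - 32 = (h - 8)*(h - 2)*(h - 1)*(h + 2)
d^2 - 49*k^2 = (d - 7*k)*(d + 7*k)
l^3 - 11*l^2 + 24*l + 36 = (l - 6)^2*(l + 1)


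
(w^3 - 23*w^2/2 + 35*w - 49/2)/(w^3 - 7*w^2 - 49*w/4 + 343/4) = 2*(w - 1)/(2*w + 7)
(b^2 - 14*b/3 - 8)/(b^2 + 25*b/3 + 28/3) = (b - 6)/(b + 7)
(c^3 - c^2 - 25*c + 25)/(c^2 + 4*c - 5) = c - 5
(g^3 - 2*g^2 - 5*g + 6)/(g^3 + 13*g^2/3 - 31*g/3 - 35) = 3*(g^2 + g - 2)/(3*g^2 + 22*g + 35)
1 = 1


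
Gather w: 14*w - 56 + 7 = 14*w - 49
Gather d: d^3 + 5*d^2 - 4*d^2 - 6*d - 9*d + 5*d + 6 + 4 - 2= d^3 + d^2 - 10*d + 8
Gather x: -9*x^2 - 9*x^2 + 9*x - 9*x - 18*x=-18*x^2 - 18*x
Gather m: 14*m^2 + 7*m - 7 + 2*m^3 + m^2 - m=2*m^3 + 15*m^2 + 6*m - 7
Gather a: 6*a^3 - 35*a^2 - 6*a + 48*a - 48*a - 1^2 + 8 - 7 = 6*a^3 - 35*a^2 - 6*a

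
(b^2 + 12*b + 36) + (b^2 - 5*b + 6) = 2*b^2 + 7*b + 42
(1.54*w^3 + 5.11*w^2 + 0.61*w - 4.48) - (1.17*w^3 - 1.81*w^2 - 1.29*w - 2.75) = 0.37*w^3 + 6.92*w^2 + 1.9*w - 1.73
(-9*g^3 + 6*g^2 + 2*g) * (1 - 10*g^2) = 90*g^5 - 60*g^4 - 29*g^3 + 6*g^2 + 2*g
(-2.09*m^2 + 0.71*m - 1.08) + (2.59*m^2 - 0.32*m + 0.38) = 0.5*m^2 + 0.39*m - 0.7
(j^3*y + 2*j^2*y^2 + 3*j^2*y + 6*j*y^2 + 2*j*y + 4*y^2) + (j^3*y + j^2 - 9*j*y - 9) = 2*j^3*y + 2*j^2*y^2 + 3*j^2*y + j^2 + 6*j*y^2 - 7*j*y + 4*y^2 - 9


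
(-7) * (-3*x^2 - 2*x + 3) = 21*x^2 + 14*x - 21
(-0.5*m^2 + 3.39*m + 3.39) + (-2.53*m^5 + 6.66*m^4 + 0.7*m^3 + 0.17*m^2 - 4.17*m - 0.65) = -2.53*m^5 + 6.66*m^4 + 0.7*m^3 - 0.33*m^2 - 0.78*m + 2.74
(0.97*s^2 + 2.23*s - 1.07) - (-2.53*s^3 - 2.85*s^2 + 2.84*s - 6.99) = 2.53*s^3 + 3.82*s^2 - 0.61*s + 5.92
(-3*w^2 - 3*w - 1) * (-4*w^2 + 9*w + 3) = 12*w^4 - 15*w^3 - 32*w^2 - 18*w - 3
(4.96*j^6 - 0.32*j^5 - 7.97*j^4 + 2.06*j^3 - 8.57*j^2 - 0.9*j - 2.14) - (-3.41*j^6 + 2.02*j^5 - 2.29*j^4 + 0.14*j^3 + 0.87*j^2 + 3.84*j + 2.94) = 8.37*j^6 - 2.34*j^5 - 5.68*j^4 + 1.92*j^3 - 9.44*j^2 - 4.74*j - 5.08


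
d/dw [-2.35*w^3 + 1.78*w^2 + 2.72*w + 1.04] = -7.05*w^2 + 3.56*w + 2.72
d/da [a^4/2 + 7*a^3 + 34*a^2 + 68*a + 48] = 2*a^3 + 21*a^2 + 68*a + 68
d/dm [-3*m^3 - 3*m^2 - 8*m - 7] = -9*m^2 - 6*m - 8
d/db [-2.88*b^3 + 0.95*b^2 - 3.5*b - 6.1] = -8.64*b^2 + 1.9*b - 3.5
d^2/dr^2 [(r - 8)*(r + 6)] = 2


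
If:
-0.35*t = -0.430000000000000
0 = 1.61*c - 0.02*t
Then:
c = 0.02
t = 1.23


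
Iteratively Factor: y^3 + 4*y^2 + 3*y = (y + 3)*(y^2 + y) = y*(y + 3)*(y + 1)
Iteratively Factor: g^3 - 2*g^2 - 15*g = (g + 3)*(g^2 - 5*g) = (g - 5)*(g + 3)*(g)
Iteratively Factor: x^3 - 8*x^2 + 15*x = (x - 3)*(x^2 - 5*x) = (x - 5)*(x - 3)*(x)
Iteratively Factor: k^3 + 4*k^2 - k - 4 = (k - 1)*(k^2 + 5*k + 4) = (k - 1)*(k + 1)*(k + 4)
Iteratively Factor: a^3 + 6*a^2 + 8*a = (a + 2)*(a^2 + 4*a) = (a + 2)*(a + 4)*(a)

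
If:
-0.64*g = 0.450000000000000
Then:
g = -0.70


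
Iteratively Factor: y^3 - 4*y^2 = (y - 4)*(y^2) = y*(y - 4)*(y)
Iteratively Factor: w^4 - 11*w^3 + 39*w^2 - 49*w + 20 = (w - 5)*(w^3 - 6*w^2 + 9*w - 4) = (w - 5)*(w - 4)*(w^2 - 2*w + 1) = (w - 5)*(w - 4)*(w - 1)*(w - 1)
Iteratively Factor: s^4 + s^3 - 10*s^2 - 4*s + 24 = (s + 2)*(s^3 - s^2 - 8*s + 12) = (s - 2)*(s + 2)*(s^2 + s - 6) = (s - 2)^2*(s + 2)*(s + 3)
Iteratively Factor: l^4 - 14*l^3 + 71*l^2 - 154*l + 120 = (l - 2)*(l^3 - 12*l^2 + 47*l - 60) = (l - 3)*(l - 2)*(l^2 - 9*l + 20) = (l - 4)*(l - 3)*(l - 2)*(l - 5)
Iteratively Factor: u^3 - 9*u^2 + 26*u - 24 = (u - 4)*(u^2 - 5*u + 6) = (u - 4)*(u - 3)*(u - 2)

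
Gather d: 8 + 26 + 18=52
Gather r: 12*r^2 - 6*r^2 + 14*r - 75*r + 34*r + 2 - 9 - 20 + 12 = 6*r^2 - 27*r - 15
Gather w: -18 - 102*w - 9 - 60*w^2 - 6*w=-60*w^2 - 108*w - 27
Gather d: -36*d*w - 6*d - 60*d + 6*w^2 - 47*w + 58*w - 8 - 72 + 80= d*(-36*w - 66) + 6*w^2 + 11*w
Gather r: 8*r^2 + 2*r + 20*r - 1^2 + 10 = 8*r^2 + 22*r + 9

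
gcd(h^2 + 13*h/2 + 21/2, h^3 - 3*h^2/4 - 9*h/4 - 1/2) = 1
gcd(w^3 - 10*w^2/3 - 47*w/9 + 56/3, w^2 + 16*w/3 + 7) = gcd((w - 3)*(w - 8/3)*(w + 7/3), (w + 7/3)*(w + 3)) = w + 7/3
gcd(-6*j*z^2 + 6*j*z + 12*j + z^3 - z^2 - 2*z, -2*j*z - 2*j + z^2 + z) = z + 1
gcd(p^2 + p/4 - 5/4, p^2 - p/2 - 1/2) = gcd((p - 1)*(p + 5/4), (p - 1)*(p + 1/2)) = p - 1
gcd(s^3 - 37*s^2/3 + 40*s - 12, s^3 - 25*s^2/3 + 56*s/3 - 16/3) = s - 1/3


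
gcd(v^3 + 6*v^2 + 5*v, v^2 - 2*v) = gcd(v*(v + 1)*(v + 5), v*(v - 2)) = v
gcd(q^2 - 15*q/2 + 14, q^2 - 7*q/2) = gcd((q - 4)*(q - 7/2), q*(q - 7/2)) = q - 7/2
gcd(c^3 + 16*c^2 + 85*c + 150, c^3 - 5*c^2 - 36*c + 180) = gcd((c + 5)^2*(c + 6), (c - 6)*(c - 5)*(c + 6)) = c + 6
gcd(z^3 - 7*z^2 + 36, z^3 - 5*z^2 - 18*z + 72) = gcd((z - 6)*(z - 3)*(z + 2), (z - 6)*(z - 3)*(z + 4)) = z^2 - 9*z + 18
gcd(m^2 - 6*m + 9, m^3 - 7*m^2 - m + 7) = 1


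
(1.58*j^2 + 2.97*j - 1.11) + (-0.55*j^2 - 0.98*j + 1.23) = 1.03*j^2 + 1.99*j + 0.12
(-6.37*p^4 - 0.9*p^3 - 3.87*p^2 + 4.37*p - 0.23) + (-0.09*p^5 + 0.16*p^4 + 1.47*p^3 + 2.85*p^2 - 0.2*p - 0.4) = -0.09*p^5 - 6.21*p^4 + 0.57*p^3 - 1.02*p^2 + 4.17*p - 0.63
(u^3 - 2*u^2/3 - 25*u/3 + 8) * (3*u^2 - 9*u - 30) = 3*u^5 - 11*u^4 - 49*u^3 + 119*u^2 + 178*u - 240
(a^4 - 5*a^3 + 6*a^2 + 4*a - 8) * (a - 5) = a^5 - 10*a^4 + 31*a^3 - 26*a^2 - 28*a + 40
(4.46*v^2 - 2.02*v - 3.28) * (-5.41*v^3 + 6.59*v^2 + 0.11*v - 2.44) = -24.1286*v^5 + 40.3196*v^4 + 4.9236*v^3 - 32.7198*v^2 + 4.568*v + 8.0032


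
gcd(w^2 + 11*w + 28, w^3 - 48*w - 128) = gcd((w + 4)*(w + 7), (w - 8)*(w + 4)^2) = w + 4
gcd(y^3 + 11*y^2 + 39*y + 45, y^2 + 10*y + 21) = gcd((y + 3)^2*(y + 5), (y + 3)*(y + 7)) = y + 3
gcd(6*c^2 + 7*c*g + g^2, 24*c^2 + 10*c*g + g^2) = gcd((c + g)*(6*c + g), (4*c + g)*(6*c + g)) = 6*c + g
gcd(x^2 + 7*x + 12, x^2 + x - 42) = 1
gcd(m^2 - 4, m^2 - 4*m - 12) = m + 2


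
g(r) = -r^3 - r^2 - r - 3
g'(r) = -3*r^2 - 2*r - 1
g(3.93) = -83.07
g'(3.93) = -55.19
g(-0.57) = -2.57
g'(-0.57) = -0.83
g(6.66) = -349.42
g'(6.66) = -147.39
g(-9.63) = 806.95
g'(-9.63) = -259.95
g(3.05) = -43.73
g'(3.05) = -35.01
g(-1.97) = 2.73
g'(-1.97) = -8.70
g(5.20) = -175.85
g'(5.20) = -92.52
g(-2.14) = 4.36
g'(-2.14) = -10.46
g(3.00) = -42.00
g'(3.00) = -34.00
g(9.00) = -822.00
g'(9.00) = -262.00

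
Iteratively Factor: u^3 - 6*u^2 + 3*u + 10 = (u - 2)*(u^2 - 4*u - 5) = (u - 5)*(u - 2)*(u + 1)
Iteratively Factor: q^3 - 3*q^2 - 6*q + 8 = (q + 2)*(q^2 - 5*q + 4) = (q - 4)*(q + 2)*(q - 1)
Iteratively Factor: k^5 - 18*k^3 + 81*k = (k)*(k^4 - 18*k^2 + 81) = k*(k + 3)*(k^3 - 3*k^2 - 9*k + 27) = k*(k + 3)^2*(k^2 - 6*k + 9) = k*(k - 3)*(k + 3)^2*(k - 3)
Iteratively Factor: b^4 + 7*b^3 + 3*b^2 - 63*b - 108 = (b + 4)*(b^3 + 3*b^2 - 9*b - 27) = (b + 3)*(b + 4)*(b^2 - 9) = (b - 3)*(b + 3)*(b + 4)*(b + 3)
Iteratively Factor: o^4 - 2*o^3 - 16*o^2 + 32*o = (o - 4)*(o^3 + 2*o^2 - 8*o) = (o - 4)*(o - 2)*(o^2 + 4*o) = o*(o - 4)*(o - 2)*(o + 4)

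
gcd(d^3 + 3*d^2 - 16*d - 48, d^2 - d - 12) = d^2 - d - 12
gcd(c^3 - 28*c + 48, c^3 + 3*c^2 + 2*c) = 1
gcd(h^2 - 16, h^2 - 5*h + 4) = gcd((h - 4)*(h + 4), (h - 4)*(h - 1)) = h - 4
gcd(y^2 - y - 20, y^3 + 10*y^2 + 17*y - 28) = y + 4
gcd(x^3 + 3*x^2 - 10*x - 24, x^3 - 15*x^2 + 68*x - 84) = 1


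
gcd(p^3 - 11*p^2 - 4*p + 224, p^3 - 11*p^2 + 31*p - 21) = p - 7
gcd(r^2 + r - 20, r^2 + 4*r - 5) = r + 5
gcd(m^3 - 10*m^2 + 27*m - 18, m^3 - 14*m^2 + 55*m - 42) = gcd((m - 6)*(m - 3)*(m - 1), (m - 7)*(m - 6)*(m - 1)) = m^2 - 7*m + 6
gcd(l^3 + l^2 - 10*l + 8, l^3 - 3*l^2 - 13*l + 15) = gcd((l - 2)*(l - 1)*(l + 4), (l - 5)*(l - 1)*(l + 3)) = l - 1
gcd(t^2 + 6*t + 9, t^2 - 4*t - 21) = t + 3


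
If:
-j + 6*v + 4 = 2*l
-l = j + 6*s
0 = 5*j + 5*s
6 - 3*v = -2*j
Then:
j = 16/7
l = 80/7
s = -16/7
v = 74/21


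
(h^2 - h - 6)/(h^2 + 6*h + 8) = (h - 3)/(h + 4)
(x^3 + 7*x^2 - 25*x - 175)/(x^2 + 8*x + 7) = (x^2 - 25)/(x + 1)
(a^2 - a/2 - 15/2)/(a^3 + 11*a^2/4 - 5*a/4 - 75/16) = 8*(a - 3)/(8*a^2 + 2*a - 15)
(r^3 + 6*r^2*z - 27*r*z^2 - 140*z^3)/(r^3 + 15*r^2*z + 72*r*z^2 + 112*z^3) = (r - 5*z)/(r + 4*z)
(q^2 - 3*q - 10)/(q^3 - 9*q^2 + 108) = (q^2 - 3*q - 10)/(q^3 - 9*q^2 + 108)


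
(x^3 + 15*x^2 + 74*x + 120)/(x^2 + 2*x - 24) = (x^2 + 9*x + 20)/(x - 4)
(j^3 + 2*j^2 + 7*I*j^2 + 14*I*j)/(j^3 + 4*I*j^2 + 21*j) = (j + 2)/(j - 3*I)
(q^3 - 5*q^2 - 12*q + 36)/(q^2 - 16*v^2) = (q^3 - 5*q^2 - 12*q + 36)/(q^2 - 16*v^2)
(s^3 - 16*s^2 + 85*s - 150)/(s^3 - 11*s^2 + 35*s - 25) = (s - 6)/(s - 1)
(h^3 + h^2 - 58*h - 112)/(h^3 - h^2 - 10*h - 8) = (h^2 - h - 56)/(h^2 - 3*h - 4)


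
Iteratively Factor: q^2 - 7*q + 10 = (q - 2)*(q - 5)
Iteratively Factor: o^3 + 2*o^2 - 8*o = (o)*(o^2 + 2*o - 8) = o*(o - 2)*(o + 4)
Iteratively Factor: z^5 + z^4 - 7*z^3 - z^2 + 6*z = (z - 1)*(z^4 + 2*z^3 - 5*z^2 - 6*z) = (z - 1)*(z + 3)*(z^3 - z^2 - 2*z) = (z - 2)*(z - 1)*(z + 3)*(z^2 + z) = (z - 2)*(z - 1)*(z + 1)*(z + 3)*(z)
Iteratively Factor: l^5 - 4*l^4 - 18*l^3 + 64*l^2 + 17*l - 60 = (l - 5)*(l^4 + l^3 - 13*l^2 - l + 12) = (l - 5)*(l + 1)*(l^3 - 13*l + 12) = (l - 5)*(l - 3)*(l + 1)*(l^2 + 3*l - 4) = (l - 5)*(l - 3)*(l - 1)*(l + 1)*(l + 4)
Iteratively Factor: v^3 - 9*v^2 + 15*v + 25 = (v + 1)*(v^2 - 10*v + 25) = (v - 5)*(v + 1)*(v - 5)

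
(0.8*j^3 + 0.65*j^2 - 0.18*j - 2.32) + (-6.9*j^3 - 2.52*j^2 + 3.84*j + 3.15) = -6.1*j^3 - 1.87*j^2 + 3.66*j + 0.83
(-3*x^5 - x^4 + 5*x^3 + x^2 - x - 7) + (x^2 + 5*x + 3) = -3*x^5 - x^4 + 5*x^3 + 2*x^2 + 4*x - 4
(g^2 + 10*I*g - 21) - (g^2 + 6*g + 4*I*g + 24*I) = -6*g + 6*I*g - 21 - 24*I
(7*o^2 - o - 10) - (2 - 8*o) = 7*o^2 + 7*o - 12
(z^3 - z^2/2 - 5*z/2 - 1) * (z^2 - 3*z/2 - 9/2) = z^5 - 2*z^4 - 25*z^3/4 + 5*z^2 + 51*z/4 + 9/2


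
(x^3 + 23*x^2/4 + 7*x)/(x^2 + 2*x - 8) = x*(4*x + 7)/(4*(x - 2))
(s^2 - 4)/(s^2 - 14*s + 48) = (s^2 - 4)/(s^2 - 14*s + 48)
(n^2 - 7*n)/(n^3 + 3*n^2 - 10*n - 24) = n*(n - 7)/(n^3 + 3*n^2 - 10*n - 24)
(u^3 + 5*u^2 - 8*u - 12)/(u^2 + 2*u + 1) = (u^2 + 4*u - 12)/(u + 1)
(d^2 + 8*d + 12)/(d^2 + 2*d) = (d + 6)/d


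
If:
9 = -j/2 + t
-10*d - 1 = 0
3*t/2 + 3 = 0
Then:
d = -1/10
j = -22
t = -2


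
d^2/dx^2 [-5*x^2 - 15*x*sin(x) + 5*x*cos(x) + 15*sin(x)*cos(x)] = 15*x*sin(x) - 5*x*cos(x) - 10*sin(x) - 30*sin(2*x) - 30*cos(x) - 10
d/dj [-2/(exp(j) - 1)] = 1/(2*sinh(j/2)^2)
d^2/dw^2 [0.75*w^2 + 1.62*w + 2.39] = 1.50000000000000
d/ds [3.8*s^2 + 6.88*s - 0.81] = 7.6*s + 6.88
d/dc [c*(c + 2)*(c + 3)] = 3*c^2 + 10*c + 6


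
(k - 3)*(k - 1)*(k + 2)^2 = k^4 - 9*k^2 - 4*k + 12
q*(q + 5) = q^2 + 5*q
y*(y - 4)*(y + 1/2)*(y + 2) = y^4 - 3*y^3/2 - 9*y^2 - 4*y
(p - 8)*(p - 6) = p^2 - 14*p + 48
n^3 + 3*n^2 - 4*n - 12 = (n - 2)*(n + 2)*(n + 3)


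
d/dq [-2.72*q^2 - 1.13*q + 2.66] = -5.44*q - 1.13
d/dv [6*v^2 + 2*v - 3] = 12*v + 2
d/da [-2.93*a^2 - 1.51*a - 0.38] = -5.86*a - 1.51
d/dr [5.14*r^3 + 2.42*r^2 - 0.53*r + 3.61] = 15.42*r^2 + 4.84*r - 0.53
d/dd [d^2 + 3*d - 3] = 2*d + 3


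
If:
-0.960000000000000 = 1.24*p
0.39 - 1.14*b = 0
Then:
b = 0.34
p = -0.77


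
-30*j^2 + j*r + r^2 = (-5*j + r)*(6*j + r)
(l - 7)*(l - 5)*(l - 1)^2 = l^4 - 14*l^3 + 60*l^2 - 82*l + 35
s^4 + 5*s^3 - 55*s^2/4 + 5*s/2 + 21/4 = (s - 3/2)*(s - 1)*(s + 1/2)*(s + 7)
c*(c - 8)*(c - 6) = c^3 - 14*c^2 + 48*c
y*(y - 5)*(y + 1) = y^3 - 4*y^2 - 5*y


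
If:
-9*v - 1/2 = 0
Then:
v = -1/18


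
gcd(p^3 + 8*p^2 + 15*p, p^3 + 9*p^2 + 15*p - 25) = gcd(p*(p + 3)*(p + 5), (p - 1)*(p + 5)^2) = p + 5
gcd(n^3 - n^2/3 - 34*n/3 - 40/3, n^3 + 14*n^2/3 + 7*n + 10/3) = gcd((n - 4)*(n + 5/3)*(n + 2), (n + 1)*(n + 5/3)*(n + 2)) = n^2 + 11*n/3 + 10/3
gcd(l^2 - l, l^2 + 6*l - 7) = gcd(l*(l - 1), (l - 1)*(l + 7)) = l - 1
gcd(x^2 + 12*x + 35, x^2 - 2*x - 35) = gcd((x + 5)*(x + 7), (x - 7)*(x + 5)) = x + 5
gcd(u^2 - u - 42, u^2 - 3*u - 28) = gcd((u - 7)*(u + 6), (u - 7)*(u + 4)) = u - 7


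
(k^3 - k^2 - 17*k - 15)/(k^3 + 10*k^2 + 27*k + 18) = (k - 5)/(k + 6)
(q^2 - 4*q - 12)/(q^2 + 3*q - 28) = (q^2 - 4*q - 12)/(q^2 + 3*q - 28)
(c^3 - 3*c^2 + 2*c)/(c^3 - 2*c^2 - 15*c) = (-c^2 + 3*c - 2)/(-c^2 + 2*c + 15)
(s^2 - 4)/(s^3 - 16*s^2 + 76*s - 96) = (s + 2)/(s^2 - 14*s + 48)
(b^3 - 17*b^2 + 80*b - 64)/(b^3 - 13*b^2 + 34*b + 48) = (b^2 - 9*b + 8)/(b^2 - 5*b - 6)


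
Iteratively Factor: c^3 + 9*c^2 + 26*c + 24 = (c + 3)*(c^2 + 6*c + 8) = (c + 2)*(c + 3)*(c + 4)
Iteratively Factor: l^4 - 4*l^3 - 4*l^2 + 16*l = (l)*(l^3 - 4*l^2 - 4*l + 16) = l*(l + 2)*(l^2 - 6*l + 8) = l*(l - 2)*(l + 2)*(l - 4)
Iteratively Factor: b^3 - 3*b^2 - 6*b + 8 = (b + 2)*(b^2 - 5*b + 4) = (b - 1)*(b + 2)*(b - 4)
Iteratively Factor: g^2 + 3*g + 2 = (g + 2)*(g + 1)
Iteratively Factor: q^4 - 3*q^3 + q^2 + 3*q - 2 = (q - 2)*(q^3 - q^2 - q + 1) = (q - 2)*(q - 1)*(q^2 - 1) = (q - 2)*(q - 1)*(q + 1)*(q - 1)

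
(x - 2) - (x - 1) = -1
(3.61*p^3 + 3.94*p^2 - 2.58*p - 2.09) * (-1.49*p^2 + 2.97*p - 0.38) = -5.3789*p^5 + 4.8511*p^4 + 14.1742*p^3 - 6.0457*p^2 - 5.2269*p + 0.7942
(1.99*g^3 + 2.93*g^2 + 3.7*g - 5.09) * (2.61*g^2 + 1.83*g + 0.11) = 5.1939*g^5 + 11.289*g^4 + 15.2378*g^3 - 6.1916*g^2 - 8.9077*g - 0.5599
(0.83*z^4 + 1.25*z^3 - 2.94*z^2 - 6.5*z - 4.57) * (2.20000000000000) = 1.826*z^4 + 2.75*z^3 - 6.468*z^2 - 14.3*z - 10.054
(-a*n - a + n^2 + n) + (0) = -a*n - a + n^2 + n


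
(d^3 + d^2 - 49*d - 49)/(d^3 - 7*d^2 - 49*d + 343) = (d + 1)/(d - 7)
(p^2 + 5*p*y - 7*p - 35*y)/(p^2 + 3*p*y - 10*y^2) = (7 - p)/(-p + 2*y)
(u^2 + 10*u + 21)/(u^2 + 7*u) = (u + 3)/u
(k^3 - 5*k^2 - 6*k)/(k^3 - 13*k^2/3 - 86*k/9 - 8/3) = 9*k*(k + 1)/(9*k^2 + 15*k + 4)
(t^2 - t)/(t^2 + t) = (t - 1)/(t + 1)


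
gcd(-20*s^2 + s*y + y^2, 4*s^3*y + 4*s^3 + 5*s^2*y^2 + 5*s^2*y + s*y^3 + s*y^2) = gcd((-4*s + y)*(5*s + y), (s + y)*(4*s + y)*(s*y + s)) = 1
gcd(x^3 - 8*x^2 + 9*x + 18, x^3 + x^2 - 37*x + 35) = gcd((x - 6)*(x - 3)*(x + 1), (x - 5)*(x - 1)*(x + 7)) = 1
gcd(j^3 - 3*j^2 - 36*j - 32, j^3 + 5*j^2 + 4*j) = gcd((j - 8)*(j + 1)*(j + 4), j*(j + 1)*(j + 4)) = j^2 + 5*j + 4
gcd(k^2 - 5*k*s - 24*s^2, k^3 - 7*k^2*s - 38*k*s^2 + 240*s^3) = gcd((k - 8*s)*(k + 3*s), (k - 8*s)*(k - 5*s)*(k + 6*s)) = -k + 8*s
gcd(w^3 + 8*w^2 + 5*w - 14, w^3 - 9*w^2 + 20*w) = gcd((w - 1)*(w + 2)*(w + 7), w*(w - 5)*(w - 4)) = 1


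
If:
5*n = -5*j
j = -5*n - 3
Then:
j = 3/4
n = -3/4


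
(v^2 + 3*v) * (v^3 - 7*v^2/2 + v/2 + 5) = v^5 - v^4/2 - 10*v^3 + 13*v^2/2 + 15*v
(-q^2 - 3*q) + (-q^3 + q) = -q^3 - q^2 - 2*q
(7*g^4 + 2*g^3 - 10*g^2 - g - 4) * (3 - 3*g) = -21*g^5 + 15*g^4 + 36*g^3 - 27*g^2 + 9*g - 12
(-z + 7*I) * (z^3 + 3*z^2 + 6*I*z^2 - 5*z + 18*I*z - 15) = -z^4 - 3*z^3 + I*z^3 - 37*z^2 + 3*I*z^2 - 111*z - 35*I*z - 105*I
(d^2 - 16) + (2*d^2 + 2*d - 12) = 3*d^2 + 2*d - 28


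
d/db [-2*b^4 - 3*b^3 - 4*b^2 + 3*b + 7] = -8*b^3 - 9*b^2 - 8*b + 3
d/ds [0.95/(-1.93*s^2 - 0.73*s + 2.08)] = (3.667*s + 0.6935)/(1.93*s^2 + 0.73*s - 2.08)^2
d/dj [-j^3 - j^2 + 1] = j*(-3*j - 2)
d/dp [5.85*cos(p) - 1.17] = -5.85*sin(p)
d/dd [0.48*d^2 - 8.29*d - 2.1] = 0.96*d - 8.29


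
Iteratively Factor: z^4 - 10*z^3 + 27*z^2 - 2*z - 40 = (z + 1)*(z^3 - 11*z^2 + 38*z - 40) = (z - 4)*(z + 1)*(z^2 - 7*z + 10) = (z - 4)*(z - 2)*(z + 1)*(z - 5)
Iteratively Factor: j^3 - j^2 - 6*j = (j - 3)*(j^2 + 2*j) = j*(j - 3)*(j + 2)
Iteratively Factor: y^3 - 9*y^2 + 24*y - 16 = (y - 4)*(y^2 - 5*y + 4) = (y - 4)*(y - 1)*(y - 4)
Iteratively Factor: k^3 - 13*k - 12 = (k + 3)*(k^2 - 3*k - 4) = (k - 4)*(k + 3)*(k + 1)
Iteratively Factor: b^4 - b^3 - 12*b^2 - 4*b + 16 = (b + 2)*(b^3 - 3*b^2 - 6*b + 8) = (b - 1)*(b + 2)*(b^2 - 2*b - 8) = (b - 1)*(b + 2)^2*(b - 4)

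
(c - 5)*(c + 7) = c^2 + 2*c - 35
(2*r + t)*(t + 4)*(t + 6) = 2*r*t^2 + 20*r*t + 48*r + t^3 + 10*t^2 + 24*t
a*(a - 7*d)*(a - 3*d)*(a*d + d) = a^4*d - 10*a^3*d^2 + a^3*d + 21*a^2*d^3 - 10*a^2*d^2 + 21*a*d^3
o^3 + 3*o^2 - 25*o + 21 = (o - 3)*(o - 1)*(o + 7)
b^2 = b^2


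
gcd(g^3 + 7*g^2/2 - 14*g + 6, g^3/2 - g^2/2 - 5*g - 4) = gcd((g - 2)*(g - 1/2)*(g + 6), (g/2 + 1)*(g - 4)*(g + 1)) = 1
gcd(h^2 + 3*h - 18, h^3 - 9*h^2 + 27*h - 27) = h - 3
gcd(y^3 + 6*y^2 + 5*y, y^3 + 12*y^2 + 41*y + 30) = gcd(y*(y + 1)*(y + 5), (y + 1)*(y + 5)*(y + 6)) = y^2 + 6*y + 5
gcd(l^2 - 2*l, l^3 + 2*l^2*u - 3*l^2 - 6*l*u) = l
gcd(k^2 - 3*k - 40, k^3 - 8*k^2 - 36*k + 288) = k - 8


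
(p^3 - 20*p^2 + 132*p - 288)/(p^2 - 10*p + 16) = (p^2 - 12*p + 36)/(p - 2)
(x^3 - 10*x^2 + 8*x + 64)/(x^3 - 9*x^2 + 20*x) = (x^2 - 6*x - 16)/(x*(x - 5))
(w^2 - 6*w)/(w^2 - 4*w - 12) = w/(w + 2)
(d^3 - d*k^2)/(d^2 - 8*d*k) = (d^2 - k^2)/(d - 8*k)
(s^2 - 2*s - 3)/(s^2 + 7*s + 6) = (s - 3)/(s + 6)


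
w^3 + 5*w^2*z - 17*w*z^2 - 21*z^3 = (w - 3*z)*(w + z)*(w + 7*z)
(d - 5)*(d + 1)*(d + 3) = d^3 - d^2 - 17*d - 15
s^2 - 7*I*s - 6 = (s - 6*I)*(s - I)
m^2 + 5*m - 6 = (m - 1)*(m + 6)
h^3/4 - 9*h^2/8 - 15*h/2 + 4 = (h/4 + 1)*(h - 8)*(h - 1/2)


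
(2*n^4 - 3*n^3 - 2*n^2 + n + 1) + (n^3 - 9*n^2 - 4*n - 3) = 2*n^4 - 2*n^3 - 11*n^2 - 3*n - 2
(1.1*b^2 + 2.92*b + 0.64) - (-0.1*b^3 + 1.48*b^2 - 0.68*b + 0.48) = 0.1*b^3 - 0.38*b^2 + 3.6*b + 0.16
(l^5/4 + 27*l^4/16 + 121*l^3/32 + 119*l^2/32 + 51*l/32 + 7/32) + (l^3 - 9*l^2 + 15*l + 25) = l^5/4 + 27*l^4/16 + 153*l^3/32 - 169*l^2/32 + 531*l/32 + 807/32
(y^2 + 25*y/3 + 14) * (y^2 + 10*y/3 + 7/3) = y^4 + 35*y^3/3 + 397*y^2/9 + 595*y/9 + 98/3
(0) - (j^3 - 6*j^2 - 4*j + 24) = -j^3 + 6*j^2 + 4*j - 24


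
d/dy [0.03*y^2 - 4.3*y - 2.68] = 0.06*y - 4.3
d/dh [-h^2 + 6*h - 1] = 6 - 2*h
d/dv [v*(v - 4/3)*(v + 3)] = 3*v^2 + 10*v/3 - 4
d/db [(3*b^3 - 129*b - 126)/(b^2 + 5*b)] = 3*(b^4 + 10*b^3 + 43*b^2 + 84*b + 210)/(b^2*(b^2 + 10*b + 25))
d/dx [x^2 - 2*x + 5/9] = 2*x - 2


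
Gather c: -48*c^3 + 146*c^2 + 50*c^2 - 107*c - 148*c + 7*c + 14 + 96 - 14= -48*c^3 + 196*c^2 - 248*c + 96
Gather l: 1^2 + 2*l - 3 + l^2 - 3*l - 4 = l^2 - l - 6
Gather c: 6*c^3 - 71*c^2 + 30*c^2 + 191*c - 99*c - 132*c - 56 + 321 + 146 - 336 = 6*c^3 - 41*c^2 - 40*c + 75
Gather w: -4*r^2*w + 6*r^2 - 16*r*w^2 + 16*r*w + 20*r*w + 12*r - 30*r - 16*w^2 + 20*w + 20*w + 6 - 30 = 6*r^2 - 18*r + w^2*(-16*r - 16) + w*(-4*r^2 + 36*r + 40) - 24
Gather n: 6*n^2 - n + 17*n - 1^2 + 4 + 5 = 6*n^2 + 16*n + 8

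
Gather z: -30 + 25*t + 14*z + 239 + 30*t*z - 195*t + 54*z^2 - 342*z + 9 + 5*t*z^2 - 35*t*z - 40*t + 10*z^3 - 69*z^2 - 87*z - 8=-210*t + 10*z^3 + z^2*(5*t - 15) + z*(-5*t - 415) + 210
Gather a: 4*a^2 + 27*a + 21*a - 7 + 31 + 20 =4*a^2 + 48*a + 44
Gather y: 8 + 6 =14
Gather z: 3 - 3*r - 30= -3*r - 27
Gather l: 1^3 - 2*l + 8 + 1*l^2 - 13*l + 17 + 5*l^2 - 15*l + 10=6*l^2 - 30*l + 36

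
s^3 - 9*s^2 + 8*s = s*(s - 8)*(s - 1)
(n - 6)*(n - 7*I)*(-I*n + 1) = -I*n^3 - 6*n^2 + 6*I*n^2 + 36*n - 7*I*n + 42*I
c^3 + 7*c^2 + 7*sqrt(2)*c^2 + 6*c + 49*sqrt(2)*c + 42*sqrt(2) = (c + 1)*(c + 6)*(c + 7*sqrt(2))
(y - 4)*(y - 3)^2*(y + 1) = y^4 - 9*y^3 + 23*y^2 - 3*y - 36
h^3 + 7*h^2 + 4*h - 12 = (h - 1)*(h + 2)*(h + 6)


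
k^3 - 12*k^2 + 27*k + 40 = (k - 8)*(k - 5)*(k + 1)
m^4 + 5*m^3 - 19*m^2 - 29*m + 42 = (m - 3)*(m - 1)*(m + 2)*(m + 7)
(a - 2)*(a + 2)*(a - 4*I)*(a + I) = a^4 - 3*I*a^3 + 12*I*a - 16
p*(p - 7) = p^2 - 7*p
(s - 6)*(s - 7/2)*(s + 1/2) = s^3 - 9*s^2 + 65*s/4 + 21/2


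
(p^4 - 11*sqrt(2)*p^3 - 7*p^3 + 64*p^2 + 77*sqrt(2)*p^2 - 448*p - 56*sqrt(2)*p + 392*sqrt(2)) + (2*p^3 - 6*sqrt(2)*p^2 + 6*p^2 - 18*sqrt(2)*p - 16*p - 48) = p^4 - 11*sqrt(2)*p^3 - 5*p^3 + 70*p^2 + 71*sqrt(2)*p^2 - 464*p - 74*sqrt(2)*p - 48 + 392*sqrt(2)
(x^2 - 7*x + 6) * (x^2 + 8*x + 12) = x^4 + x^3 - 38*x^2 - 36*x + 72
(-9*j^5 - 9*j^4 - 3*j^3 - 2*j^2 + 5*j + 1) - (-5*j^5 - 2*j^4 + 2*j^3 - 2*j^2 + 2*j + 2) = -4*j^5 - 7*j^4 - 5*j^3 + 3*j - 1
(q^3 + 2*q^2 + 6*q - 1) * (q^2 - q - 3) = q^5 + q^4 + q^3 - 13*q^2 - 17*q + 3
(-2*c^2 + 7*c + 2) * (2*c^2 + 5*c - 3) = -4*c^4 + 4*c^3 + 45*c^2 - 11*c - 6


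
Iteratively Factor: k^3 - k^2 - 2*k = (k - 2)*(k^2 + k) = k*(k - 2)*(k + 1)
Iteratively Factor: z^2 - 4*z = (z - 4)*(z)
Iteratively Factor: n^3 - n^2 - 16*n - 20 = (n + 2)*(n^2 - 3*n - 10) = (n + 2)^2*(n - 5)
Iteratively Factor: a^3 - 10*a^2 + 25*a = (a - 5)*(a^2 - 5*a) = (a - 5)^2*(a)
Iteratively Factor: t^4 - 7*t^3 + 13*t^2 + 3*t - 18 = (t - 3)*(t^3 - 4*t^2 + t + 6) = (t - 3)*(t + 1)*(t^2 - 5*t + 6) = (t - 3)^2*(t + 1)*(t - 2)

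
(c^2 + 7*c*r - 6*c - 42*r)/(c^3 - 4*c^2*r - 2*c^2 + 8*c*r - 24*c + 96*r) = (-c - 7*r)/(-c^2 + 4*c*r - 4*c + 16*r)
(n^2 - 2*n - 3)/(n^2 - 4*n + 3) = (n + 1)/(n - 1)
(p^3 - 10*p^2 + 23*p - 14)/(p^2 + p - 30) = (p^3 - 10*p^2 + 23*p - 14)/(p^2 + p - 30)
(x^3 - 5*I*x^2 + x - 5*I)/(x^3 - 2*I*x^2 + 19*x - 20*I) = (x + I)/(x + 4*I)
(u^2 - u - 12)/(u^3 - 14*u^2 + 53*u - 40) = (u^2 - u - 12)/(u^3 - 14*u^2 + 53*u - 40)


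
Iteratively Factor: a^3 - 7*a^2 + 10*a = (a)*(a^2 - 7*a + 10) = a*(a - 2)*(a - 5)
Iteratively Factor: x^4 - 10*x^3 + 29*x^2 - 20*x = (x - 5)*(x^3 - 5*x^2 + 4*x) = x*(x - 5)*(x^2 - 5*x + 4) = x*(x - 5)*(x - 1)*(x - 4)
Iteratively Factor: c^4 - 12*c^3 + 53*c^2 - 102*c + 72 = (c - 2)*(c^3 - 10*c^2 + 33*c - 36) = (c - 4)*(c - 2)*(c^2 - 6*c + 9) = (c - 4)*(c - 3)*(c - 2)*(c - 3)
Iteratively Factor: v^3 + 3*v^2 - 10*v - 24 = (v + 4)*(v^2 - v - 6) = (v - 3)*(v + 4)*(v + 2)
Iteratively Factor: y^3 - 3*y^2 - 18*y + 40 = (y - 2)*(y^2 - y - 20) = (y - 2)*(y + 4)*(y - 5)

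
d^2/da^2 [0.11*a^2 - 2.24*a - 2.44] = 0.220000000000000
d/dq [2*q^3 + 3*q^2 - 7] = 6*q*(q + 1)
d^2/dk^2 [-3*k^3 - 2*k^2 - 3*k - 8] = -18*k - 4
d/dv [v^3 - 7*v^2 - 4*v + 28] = 3*v^2 - 14*v - 4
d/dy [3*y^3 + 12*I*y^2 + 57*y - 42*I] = 9*y^2 + 24*I*y + 57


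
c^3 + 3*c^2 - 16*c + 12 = (c - 2)*(c - 1)*(c + 6)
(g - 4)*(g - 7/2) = g^2 - 15*g/2 + 14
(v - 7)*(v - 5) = v^2 - 12*v + 35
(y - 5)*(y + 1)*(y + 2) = y^3 - 2*y^2 - 13*y - 10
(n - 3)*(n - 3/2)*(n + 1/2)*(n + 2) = n^4 - 2*n^3 - 23*n^2/4 + 27*n/4 + 9/2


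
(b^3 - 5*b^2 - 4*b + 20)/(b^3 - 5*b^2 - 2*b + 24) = (b^2 - 7*b + 10)/(b^2 - 7*b + 12)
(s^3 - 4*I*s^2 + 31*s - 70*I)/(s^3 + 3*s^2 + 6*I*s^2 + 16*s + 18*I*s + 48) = (s^2 - 2*I*s + 35)/(s^2 + s*(3 + 8*I) + 24*I)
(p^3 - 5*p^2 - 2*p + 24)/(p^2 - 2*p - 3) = (p^2 - 2*p - 8)/(p + 1)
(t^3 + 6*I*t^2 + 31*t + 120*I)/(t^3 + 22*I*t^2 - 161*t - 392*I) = (t^2 - 2*I*t + 15)/(t^2 + 14*I*t - 49)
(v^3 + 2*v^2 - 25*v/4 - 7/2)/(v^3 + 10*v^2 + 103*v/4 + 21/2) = (v - 2)/(v + 6)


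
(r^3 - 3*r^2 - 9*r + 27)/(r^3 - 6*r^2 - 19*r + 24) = (r^2 - 6*r + 9)/(r^2 - 9*r + 8)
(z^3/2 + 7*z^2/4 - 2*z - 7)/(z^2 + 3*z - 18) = (2*z^3 + 7*z^2 - 8*z - 28)/(4*(z^2 + 3*z - 18))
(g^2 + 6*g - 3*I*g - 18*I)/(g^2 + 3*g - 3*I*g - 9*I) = (g + 6)/(g + 3)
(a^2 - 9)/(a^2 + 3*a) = (a - 3)/a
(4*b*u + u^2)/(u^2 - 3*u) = (4*b + u)/(u - 3)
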